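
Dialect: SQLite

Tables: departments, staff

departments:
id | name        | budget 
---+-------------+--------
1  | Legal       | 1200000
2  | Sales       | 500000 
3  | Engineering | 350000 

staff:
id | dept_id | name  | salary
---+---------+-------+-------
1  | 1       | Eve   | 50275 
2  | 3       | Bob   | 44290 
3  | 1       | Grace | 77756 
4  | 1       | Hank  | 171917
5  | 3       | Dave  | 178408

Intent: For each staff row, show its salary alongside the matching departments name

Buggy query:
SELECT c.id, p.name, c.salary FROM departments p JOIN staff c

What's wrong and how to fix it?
Bug: Missing join condition: each staff row is matched to all departments rows instead of just its own

Fix: Add ON c.dept_id = p.id to the JOIN

Corrected query:
SELECT c.id, p.name, c.salary FROM departments p JOIN staff c ON c.dept_id = p.id

Result:
id | name        | salary
---+-------------+-------
1  | Legal       | 50275 
2  | Engineering | 44290 
3  | Legal       | 77756 
4  | Legal       | 171917
5  | Engineering | 178408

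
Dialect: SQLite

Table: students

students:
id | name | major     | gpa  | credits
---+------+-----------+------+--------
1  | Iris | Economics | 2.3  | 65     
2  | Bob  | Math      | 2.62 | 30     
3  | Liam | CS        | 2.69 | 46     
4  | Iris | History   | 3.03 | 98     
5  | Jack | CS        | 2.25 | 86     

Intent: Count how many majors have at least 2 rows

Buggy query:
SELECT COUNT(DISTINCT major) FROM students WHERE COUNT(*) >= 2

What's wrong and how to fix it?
Bug: COUNT(*) cannot appear in WHERE; the per-group count doesn't exist yet

Fix: Group first with HAVING COUNT(*) >= 2, then COUNT the resulting groups

Corrected query:
SELECT COUNT(*) FROM (SELECT major FROM students GROUP BY major HAVING COUNT(*) >= 2)

Result:
COUNT(*)
--------
1       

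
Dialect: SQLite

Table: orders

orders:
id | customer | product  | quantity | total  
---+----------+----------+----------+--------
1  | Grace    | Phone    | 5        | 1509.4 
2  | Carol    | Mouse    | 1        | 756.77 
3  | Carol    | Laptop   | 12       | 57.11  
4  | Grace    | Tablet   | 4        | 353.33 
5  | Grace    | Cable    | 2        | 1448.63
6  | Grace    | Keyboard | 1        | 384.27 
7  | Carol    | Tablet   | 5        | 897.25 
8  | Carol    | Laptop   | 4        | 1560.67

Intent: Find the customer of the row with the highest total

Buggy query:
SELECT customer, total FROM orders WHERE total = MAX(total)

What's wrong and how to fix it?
Bug: WHERE is evaluated per row; an aggregate over the whole table isn't defined there

Fix: Wrap MAX in a scalar subquery so WHERE compares against a single value

Corrected query:
SELECT customer, total FROM orders WHERE total = (SELECT MAX(total) FROM orders)

Result:
customer | total  
---------+--------
Carol    | 1560.67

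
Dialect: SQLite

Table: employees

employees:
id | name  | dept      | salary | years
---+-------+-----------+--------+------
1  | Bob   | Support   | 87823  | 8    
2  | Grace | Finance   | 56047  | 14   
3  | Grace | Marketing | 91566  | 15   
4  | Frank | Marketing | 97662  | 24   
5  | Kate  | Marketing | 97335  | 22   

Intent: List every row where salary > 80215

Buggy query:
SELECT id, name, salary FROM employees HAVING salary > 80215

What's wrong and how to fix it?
Bug: This is a non-aggregate query (no GROUP BY, no aggregates), so in SQLite the HAVING clause is invalid here; a row-level condition belongs in WHERE

Fix: Use WHERE for row-level filtering

Corrected query:
SELECT id, name, salary FROM employees WHERE salary > 80215

Result:
id | name  | salary
---+-------+-------
1  | Bob   | 87823 
3  | Grace | 91566 
4  | Frank | 97662 
5  | Kate  | 97335 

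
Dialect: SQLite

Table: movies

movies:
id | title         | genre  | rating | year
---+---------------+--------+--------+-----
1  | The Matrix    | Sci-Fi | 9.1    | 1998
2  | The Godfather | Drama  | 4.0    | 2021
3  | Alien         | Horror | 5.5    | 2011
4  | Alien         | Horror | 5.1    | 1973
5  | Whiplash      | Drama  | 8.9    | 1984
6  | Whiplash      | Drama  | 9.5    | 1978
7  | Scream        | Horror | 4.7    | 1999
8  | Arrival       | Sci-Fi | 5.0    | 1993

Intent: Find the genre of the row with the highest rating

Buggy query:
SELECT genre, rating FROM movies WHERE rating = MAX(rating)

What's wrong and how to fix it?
Bug: MAX(rating) is an aggregate and cannot be used directly in WHERE

Fix: Wrap MAX in a scalar subquery so WHERE compares against a single value

Corrected query:
SELECT genre, rating FROM movies WHERE rating = (SELECT MAX(rating) FROM movies)

Result:
genre | rating
------+-------
Drama | 9.5   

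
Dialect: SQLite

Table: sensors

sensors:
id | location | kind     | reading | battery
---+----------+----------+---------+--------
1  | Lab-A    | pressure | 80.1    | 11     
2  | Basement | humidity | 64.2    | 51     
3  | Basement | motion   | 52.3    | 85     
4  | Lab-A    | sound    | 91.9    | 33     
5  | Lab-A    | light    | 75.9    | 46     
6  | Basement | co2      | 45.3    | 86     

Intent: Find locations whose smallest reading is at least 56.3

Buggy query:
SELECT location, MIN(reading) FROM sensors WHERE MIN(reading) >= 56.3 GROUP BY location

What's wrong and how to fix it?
Bug: Aggregates like MIN are computed per group after WHERE runs

Fix: Replace WHERE with HAVING after the GROUP BY

Corrected query:
SELECT location, MIN(reading) FROM sensors GROUP BY location HAVING MIN(reading) >= 56.3

Result:
location | MIN(reading)
---------+-------------
Lab-A    | 75.9        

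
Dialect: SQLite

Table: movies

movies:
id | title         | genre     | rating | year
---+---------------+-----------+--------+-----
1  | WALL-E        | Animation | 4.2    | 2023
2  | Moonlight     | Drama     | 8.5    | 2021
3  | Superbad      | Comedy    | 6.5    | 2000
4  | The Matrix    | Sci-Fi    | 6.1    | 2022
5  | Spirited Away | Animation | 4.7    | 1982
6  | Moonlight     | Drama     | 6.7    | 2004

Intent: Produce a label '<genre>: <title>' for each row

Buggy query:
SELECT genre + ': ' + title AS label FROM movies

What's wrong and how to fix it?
Bug: SQLite uses || for string concatenation; + coerces text to numbers (yielding 0)

Fix: Use the || operator for string concatenation

Corrected query:
SELECT genre || ': ' || title AS label FROM movies

Result:
label                   
------------------------
Animation: WALL-E       
Drama: Moonlight        
Comedy: Superbad        
Sci-Fi: The Matrix      
Animation: Spirited Away
Drama: Moonlight        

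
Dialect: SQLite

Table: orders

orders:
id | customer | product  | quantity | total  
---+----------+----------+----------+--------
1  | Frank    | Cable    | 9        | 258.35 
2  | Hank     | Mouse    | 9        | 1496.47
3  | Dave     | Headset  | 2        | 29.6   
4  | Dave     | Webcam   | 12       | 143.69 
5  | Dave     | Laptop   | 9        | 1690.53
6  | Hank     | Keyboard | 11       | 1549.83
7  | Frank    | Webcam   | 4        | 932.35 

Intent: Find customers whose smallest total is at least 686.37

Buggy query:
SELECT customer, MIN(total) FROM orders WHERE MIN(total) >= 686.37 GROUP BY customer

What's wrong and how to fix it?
Bug: Aggregates like MIN are computed per group after WHERE runs

Fix: Replace WHERE with HAVING after the GROUP BY

Corrected query:
SELECT customer, MIN(total) FROM orders GROUP BY customer HAVING MIN(total) >= 686.37

Result:
customer | MIN(total)
---------+-----------
Hank     | 1496.47   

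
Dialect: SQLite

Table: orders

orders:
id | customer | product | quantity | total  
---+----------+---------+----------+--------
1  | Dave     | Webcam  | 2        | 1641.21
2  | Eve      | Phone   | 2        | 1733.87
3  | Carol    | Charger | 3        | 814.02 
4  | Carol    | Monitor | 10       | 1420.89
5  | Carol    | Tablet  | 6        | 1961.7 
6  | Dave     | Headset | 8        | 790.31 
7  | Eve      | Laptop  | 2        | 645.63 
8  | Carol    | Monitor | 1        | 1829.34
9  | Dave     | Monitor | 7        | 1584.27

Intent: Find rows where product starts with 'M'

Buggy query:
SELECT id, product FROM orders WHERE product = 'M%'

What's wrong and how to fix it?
Bug: '=' compares the literal string including the % character; pattern matching needs LIKE

Fix: Replace '=' with LIKE so 'M%' is treated as a pattern

Corrected query:
SELECT id, product FROM orders WHERE product LIKE 'M%'

Result:
id | product
---+--------
4  | Monitor
8  | Monitor
9  | Monitor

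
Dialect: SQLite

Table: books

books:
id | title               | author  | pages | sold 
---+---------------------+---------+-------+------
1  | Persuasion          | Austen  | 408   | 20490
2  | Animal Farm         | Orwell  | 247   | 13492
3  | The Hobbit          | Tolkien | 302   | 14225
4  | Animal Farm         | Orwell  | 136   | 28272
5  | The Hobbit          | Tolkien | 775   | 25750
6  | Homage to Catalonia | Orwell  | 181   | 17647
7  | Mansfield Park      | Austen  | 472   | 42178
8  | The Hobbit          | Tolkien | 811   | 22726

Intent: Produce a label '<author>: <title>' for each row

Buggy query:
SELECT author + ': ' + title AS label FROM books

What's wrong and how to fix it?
Bug: '+' is numeric addition; on text columns SQLite converts them to 0 instead of concatenating

Fix: Use the || operator for string concatenation

Corrected query:
SELECT author || ': ' || title AS label FROM books

Result:
label                      
---------------------------
Austen: Persuasion         
Orwell: Animal Farm        
Tolkien: The Hobbit        
Orwell: Animal Farm        
Tolkien: The Hobbit        
Orwell: Homage to Catalonia
Austen: Mansfield Park     
Tolkien: The Hobbit        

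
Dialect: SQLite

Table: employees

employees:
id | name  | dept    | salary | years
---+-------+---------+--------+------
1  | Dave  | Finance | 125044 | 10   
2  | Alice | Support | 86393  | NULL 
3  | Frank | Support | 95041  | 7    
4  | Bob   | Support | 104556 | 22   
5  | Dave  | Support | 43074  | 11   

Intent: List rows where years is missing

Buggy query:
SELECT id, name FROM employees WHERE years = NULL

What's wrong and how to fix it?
Bug: Comparing to NULL with '=' never matches; NULL = NULL is unknown, not true

Fix: Use IS NULL to test for NULL

Corrected query:
SELECT id, name FROM employees WHERE years IS NULL

Result:
id | name 
---+------
2  | Alice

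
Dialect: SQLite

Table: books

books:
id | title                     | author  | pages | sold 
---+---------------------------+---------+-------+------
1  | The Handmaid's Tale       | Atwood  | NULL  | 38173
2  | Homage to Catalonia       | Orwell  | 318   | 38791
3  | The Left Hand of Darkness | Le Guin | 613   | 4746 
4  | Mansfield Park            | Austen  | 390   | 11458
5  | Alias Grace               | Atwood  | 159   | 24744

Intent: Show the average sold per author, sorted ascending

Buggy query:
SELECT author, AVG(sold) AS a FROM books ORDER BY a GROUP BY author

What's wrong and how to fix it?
Bug: ORDER BY appears before GROUP BY; SQL clause order requires GROUP BY first

Fix: Move ORDER BY to the end, after GROUP BY

Corrected query:
SELECT author, AVG(sold) AS a FROM books GROUP BY author ORDER BY a

Result:
author  | a      
--------+--------
Le Guin | 4746   
Austen  | 11458  
Atwood  | 31458.5
Orwell  | 38791  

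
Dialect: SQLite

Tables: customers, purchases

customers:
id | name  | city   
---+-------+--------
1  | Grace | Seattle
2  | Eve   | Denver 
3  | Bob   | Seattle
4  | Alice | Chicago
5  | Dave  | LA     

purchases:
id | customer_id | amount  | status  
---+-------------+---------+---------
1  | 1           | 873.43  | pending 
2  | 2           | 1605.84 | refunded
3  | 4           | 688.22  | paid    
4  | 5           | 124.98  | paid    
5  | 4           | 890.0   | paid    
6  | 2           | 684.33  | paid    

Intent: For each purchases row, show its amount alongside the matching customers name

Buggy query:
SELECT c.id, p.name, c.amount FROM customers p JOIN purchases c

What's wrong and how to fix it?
Bug: Missing join condition: each purchases row is matched to all customers rows instead of just its own

Fix: Specify the join condition linking the foreign key to the parent id

Corrected query:
SELECT c.id, p.name, c.amount FROM customers p JOIN purchases c ON c.customer_id = p.id

Result:
id | name  | amount 
---+-------+--------
1  | Grace | 873.43 
2  | Eve   | 1605.84
3  | Alice | 688.22 
4  | Dave  | 124.98 
5  | Alice | 890    
6  | Eve   | 684.33 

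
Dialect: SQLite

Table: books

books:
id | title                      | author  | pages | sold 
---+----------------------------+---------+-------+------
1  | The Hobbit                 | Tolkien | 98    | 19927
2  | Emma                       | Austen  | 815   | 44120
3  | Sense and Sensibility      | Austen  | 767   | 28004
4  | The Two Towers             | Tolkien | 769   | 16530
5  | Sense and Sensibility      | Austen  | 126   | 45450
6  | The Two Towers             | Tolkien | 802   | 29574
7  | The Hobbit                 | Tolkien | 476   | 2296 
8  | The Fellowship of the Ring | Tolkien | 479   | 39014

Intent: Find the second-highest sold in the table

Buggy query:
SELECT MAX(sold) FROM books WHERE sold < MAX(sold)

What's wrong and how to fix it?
Bug: MAX(sold) on the right of the comparison is an aggregate-in-WHERE error

Fix: Compute the overall MAX in a subquery, then take MAX of rows below it

Corrected query:
SELECT MAX(sold) FROM books WHERE sold < (SELECT MAX(sold) FROM books)

Result:
MAX(sold)
---------
44120    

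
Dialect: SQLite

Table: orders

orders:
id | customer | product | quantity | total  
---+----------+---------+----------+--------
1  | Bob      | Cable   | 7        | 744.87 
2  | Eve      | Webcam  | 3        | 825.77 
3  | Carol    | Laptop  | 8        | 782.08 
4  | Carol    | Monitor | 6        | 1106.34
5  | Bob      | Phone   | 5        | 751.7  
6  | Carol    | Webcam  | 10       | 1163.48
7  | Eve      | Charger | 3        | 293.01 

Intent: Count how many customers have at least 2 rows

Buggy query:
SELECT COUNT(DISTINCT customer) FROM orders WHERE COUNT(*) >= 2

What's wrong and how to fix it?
Bug: COUNT(*) cannot appear in WHERE; the per-group count doesn't exist yet

Fix: Use a subquery that GROUPs and filters with HAVING, then count its rows

Corrected query:
SELECT COUNT(*) FROM (SELECT customer FROM orders GROUP BY customer HAVING COUNT(*) >= 2)

Result:
COUNT(*)
--------
3       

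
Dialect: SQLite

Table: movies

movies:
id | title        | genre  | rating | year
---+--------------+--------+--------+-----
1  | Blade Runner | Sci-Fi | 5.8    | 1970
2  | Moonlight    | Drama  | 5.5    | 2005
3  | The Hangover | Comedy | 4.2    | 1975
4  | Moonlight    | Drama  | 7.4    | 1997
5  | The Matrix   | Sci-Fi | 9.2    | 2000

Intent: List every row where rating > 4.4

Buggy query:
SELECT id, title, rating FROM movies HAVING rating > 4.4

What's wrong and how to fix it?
Bug: This is a non-aggregate query (no GROUP BY, no aggregates), so in SQLite the HAVING clause is invalid here; a row-level condition belongs in WHERE

Fix: Replace HAVING with WHERE since the condition applies to individual rows

Corrected query:
SELECT id, title, rating FROM movies WHERE rating > 4.4

Result:
id | title        | rating
---+--------------+-------
1  | Blade Runner | 5.8   
2  | Moonlight    | 5.5   
4  | Moonlight    | 7.4   
5  | The Matrix   | 9.2   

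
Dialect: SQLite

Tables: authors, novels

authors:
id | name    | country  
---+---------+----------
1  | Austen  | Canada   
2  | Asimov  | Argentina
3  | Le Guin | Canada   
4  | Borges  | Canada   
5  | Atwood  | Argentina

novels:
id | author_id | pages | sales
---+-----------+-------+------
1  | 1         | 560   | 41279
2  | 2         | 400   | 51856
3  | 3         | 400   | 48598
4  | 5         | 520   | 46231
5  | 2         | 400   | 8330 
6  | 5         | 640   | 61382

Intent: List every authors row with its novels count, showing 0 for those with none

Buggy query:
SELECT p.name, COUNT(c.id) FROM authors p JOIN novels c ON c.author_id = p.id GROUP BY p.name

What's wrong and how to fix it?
Bug: An inner join excludes parents with zero children

Fix: Switch to LEFT JOIN to retain unmatched parent rows

Corrected query:
SELECT p.name, COUNT(c.id) FROM authors p LEFT JOIN novels c ON c.author_id = p.id GROUP BY p.name

Result:
name    | COUNT(c.id)
--------+------------
Asimov  | 2          
Atwood  | 2          
Austen  | 1          
Borges  | 0          
Le Guin | 1          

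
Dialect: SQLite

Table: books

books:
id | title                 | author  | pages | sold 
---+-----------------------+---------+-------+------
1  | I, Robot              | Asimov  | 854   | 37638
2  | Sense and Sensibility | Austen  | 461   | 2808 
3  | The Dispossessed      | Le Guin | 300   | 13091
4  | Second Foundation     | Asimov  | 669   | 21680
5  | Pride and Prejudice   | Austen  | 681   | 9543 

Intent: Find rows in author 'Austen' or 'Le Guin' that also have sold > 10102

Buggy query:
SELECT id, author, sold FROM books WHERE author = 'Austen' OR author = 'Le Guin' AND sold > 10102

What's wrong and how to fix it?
Bug: Without parentheses, AND is evaluated before OR, so the sold filter only applies to the 'Le Guin' branch

Fix: Group the OR with parentheses (or use IN), then AND the threshold

Corrected query:
SELECT id, author, sold FROM books WHERE (author = 'Austen' OR author = 'Le Guin') AND sold > 10102

Result:
id | author  | sold 
---+---------+------
3  | Le Guin | 13091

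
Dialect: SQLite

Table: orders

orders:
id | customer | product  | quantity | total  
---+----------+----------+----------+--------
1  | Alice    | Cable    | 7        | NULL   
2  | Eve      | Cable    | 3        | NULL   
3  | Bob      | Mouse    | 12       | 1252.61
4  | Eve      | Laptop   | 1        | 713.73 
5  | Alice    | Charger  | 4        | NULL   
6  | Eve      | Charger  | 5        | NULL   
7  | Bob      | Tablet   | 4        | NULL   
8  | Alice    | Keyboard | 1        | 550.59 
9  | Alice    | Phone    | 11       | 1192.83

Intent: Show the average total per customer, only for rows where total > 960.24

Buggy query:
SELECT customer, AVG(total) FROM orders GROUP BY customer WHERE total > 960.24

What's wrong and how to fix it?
Bug: WHERE cannot follow GROUP BY

Fix: Place WHERE between FROM and GROUP BY

Corrected query:
SELECT customer, AVG(total) FROM orders WHERE total > 960.24 GROUP BY customer

Result:
customer | AVG(total)
---------+-----------
Alice    | 1192.83   
Bob      | 1252.61   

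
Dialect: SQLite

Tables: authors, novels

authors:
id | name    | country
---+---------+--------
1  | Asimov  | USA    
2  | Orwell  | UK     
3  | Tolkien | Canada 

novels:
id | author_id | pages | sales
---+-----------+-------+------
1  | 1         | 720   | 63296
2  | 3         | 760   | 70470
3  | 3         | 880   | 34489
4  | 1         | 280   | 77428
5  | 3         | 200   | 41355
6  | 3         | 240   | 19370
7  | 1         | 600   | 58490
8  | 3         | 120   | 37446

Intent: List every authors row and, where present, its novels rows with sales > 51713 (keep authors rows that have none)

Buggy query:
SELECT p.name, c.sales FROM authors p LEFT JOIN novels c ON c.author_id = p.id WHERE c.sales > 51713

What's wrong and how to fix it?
Bug: Filtering c.sales in WHERE discards the NULL rows produced by LEFT JOIN, turning it into an inner join

Fix: Put 'c.sales > 51713' in the JOIN's ON clause instead of WHERE

Corrected query:
SELECT p.name, c.sales FROM authors p LEFT JOIN novels c ON c.author_id = p.id AND c.sales > 51713

Result:
name    | sales
--------+------
Asimov  | 58490
Asimov  | 63296
Asimov  | 77428
Orwell  | NULL 
Tolkien | 70470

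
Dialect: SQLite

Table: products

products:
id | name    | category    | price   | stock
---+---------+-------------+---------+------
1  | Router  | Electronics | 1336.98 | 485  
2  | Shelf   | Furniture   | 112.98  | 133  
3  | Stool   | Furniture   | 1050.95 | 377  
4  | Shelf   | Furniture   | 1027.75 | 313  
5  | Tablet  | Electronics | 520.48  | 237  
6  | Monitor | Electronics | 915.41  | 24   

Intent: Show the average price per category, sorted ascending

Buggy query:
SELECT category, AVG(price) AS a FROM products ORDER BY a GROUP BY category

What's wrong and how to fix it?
Bug: ORDER BY appears before GROUP BY; SQL clause order requires GROUP BY first

Fix: Reorder: SELECT … FROM … GROUP BY … ORDER BY …

Corrected query:
SELECT category, AVG(price) AS a FROM products GROUP BY category ORDER BY a

Result:
category    | a     
------------+-------
Furniture   | 730.56
Electronics | 924.29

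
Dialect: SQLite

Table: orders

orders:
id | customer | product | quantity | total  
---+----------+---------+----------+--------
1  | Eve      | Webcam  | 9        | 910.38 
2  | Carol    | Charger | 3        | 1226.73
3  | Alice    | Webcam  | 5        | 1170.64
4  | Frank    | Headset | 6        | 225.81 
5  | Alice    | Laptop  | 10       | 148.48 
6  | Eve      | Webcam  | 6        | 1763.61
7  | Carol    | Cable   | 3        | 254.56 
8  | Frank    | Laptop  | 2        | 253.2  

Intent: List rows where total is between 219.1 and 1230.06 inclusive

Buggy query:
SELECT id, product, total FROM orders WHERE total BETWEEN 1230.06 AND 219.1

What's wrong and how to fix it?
Bug: BETWEEN expects the lower bound first; with 1230.06 AND 219.1 the range is empty

Fix: Swap the bounds so the smaller value comes first

Corrected query:
SELECT id, product, total FROM orders WHERE total BETWEEN 219.1 AND 1230.06

Result:
id | product | total  
---+---------+--------
1  | Webcam  | 910.38 
2  | Charger | 1226.73
3  | Webcam  | 1170.64
4  | Headset | 225.81 
7  | Cable   | 254.56 
8  | Laptop  | 253.2  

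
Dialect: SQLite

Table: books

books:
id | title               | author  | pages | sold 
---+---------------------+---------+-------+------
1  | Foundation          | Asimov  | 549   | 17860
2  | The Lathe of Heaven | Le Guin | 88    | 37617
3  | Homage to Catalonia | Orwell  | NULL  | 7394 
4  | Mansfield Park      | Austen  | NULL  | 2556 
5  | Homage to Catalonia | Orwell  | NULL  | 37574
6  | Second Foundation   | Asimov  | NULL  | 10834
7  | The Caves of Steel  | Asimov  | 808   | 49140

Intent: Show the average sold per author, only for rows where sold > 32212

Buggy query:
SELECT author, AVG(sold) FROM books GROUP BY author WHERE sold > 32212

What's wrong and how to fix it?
Bug: Row-level WHERE must come before GROUP BY in the clause order

Fix: Move the WHERE clause before GROUP BY

Corrected query:
SELECT author, AVG(sold) FROM books WHERE sold > 32212 GROUP BY author

Result:
author  | AVG(sold)
--------+----------
Asimov  | 49140    
Le Guin | 37617    
Orwell  | 37574    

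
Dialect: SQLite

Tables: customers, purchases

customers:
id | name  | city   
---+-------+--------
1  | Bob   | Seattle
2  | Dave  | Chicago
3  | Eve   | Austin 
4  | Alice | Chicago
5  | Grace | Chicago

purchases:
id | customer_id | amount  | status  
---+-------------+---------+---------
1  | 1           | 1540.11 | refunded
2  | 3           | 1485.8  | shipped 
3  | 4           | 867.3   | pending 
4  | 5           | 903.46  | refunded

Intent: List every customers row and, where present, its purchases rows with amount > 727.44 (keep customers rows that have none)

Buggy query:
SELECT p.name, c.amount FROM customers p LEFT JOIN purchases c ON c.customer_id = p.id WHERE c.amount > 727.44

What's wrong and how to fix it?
Bug: Filtering c.amount in WHERE discards the NULL rows produced by LEFT JOIN, turning it into an inner join

Fix: Put 'c.amount > 727.44' in the JOIN's ON clause instead of WHERE

Corrected query:
SELECT p.name, c.amount FROM customers p LEFT JOIN purchases c ON c.customer_id = p.id AND c.amount > 727.44

Result:
name  | amount 
------+--------
Bob   | 1540.11
Dave  | NULL   
Eve   | 1485.8 
Alice | 867.3  
Grace | 903.46 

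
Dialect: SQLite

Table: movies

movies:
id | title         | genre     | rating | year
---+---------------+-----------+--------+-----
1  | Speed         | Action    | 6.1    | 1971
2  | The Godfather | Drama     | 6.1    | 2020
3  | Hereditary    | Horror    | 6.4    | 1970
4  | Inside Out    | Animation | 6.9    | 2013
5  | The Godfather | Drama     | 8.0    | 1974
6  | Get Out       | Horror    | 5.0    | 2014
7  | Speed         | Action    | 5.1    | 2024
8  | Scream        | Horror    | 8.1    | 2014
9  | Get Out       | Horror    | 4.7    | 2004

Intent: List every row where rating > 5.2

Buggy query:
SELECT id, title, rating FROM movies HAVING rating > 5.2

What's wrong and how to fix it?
Bug: HAVING filters the output of aggregation, but this query has no GROUP BY and no aggregate functions, so SQLite rejects it (HAVING clause on a non-aggregate query); the condition here is per row

Fix: Replace HAVING with WHERE since the condition applies to individual rows

Corrected query:
SELECT id, title, rating FROM movies WHERE rating > 5.2

Result:
id | title         | rating
---+---------------+-------
1  | Speed         | 6.1   
2  | The Godfather | 6.1   
3  | Hereditary    | 6.4   
4  | Inside Out    | 6.9   
5  | The Godfather | 8     
8  | Scream        | 8.1   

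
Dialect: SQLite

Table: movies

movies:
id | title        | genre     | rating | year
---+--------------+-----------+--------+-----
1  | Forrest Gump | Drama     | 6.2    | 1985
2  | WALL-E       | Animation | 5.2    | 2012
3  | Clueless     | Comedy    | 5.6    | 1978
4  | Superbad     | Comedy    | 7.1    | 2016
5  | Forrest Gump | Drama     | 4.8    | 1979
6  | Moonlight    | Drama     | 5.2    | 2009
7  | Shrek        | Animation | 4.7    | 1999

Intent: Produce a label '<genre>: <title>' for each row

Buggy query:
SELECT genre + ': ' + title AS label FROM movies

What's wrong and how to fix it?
Bug: '+' is numeric addition; on text columns SQLite converts them to 0 instead of concatenating

Fix: Use the || operator for string concatenation

Corrected query:
SELECT genre || ': ' || title AS label FROM movies

Result:
label              
-------------------
Drama: Forrest Gump
Animation: WALL-E  
Comedy: Clueless   
Comedy: Superbad   
Drama: Forrest Gump
Drama: Moonlight   
Animation: Shrek   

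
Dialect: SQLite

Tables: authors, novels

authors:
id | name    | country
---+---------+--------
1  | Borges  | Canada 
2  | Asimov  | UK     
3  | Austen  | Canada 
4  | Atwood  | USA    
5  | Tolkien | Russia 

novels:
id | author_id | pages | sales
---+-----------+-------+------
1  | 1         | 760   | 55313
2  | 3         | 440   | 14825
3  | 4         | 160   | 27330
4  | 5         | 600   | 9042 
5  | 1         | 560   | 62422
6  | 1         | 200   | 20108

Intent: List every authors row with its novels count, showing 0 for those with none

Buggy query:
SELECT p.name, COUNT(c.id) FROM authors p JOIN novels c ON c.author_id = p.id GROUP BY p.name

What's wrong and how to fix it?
Bug: INNER JOIN drops authors rows that have no matching novels rows

Fix: Use LEFT JOIN so parents without children still appear (COUNT(c.id) gives 0)

Corrected query:
SELECT p.name, COUNT(c.id) FROM authors p LEFT JOIN novels c ON c.author_id = p.id GROUP BY p.name

Result:
name    | COUNT(c.id)
--------+------------
Asimov  | 0          
Atwood  | 1          
Austen  | 1          
Borges  | 3          
Tolkien | 1          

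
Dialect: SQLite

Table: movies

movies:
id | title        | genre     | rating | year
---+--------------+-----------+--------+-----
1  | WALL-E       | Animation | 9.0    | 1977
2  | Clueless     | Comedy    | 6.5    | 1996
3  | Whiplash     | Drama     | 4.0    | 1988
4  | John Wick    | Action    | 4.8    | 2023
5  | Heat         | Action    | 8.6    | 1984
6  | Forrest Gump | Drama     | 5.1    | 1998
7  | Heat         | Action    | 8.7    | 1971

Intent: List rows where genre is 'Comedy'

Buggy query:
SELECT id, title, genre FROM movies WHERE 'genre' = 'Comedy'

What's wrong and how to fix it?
Bug: 'genre' in single quotes is a string literal, not the column; the comparison is literal-vs-literal and never true

Fix: Reference the column as genre without single quotes

Corrected query:
SELECT id, title, genre FROM movies WHERE genre = 'Comedy'

Result:
id | title    | genre 
---+----------+-------
2  | Clueless | Comedy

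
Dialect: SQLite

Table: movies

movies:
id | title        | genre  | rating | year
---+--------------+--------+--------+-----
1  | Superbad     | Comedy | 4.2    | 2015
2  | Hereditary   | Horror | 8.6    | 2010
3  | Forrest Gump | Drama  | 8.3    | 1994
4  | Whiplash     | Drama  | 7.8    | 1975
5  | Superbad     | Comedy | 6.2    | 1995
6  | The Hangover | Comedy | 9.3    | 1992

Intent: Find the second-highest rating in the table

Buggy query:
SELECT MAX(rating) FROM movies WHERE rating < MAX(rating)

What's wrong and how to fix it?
Bug: The inner MAX is an aggregate inside WHERE, which is not allowed

Fix: Put the inner MAX in a scalar subquery

Corrected query:
SELECT MAX(rating) FROM movies WHERE rating < (SELECT MAX(rating) FROM movies)

Result:
MAX(rating)
-----------
8.6        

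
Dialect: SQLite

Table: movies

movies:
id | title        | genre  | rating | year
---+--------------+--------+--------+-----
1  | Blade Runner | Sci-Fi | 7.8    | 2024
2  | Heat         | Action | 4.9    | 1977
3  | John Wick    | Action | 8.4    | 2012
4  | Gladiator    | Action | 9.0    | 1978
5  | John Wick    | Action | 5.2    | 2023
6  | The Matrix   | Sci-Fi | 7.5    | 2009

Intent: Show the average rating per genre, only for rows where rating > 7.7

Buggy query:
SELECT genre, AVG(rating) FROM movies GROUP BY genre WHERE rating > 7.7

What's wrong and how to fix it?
Bug: Row-level WHERE must come before GROUP BY in the clause order

Fix: Place WHERE between FROM and GROUP BY

Corrected query:
SELECT genre, AVG(rating) FROM movies WHERE rating > 7.7 GROUP BY genre

Result:
genre  | AVG(rating)
-------+------------
Action | 8.7        
Sci-Fi | 7.8        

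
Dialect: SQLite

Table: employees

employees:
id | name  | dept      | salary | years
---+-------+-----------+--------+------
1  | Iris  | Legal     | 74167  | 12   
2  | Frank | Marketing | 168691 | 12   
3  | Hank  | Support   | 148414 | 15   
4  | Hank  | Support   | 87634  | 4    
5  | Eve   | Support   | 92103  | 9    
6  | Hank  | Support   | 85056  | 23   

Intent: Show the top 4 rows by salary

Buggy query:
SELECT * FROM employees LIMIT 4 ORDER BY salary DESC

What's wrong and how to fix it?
Bug: ORDER BY cannot follow LIMIT; LIMIT is the final clause

Fix: Swap the clauses: ORDER BY first, then LIMIT

Corrected query:
SELECT * FROM employees ORDER BY salary DESC LIMIT 4

Result:
id | name  | dept      | salary | years
---+-------+-----------+--------+------
2  | Frank | Marketing | 168691 | 12   
3  | Hank  | Support   | 148414 | 15   
5  | Eve   | Support   | 92103  | 9    
4  | Hank  | Support   | 87634  | 4    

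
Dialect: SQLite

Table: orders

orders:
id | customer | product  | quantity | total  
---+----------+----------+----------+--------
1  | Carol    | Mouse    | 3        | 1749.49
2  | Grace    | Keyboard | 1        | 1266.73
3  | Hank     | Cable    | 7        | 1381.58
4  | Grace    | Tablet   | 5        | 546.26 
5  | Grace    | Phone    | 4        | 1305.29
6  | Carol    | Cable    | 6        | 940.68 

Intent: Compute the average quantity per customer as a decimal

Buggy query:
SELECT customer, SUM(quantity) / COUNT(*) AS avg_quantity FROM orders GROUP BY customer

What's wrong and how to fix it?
Bug: Both operands are integers, so '/' performs integer division and truncates

Fix: Cast one side to REAL so the division keeps the fractional part

Corrected query:
SELECT customer, SUM(quantity) * 1.0 / COUNT(*) AS avg_quantity FROM orders GROUP BY customer

Result:
customer | avg_quantity
---------+-------------
Carol    | 4.5         
Grace    | 3.333333    
Hank     | 7           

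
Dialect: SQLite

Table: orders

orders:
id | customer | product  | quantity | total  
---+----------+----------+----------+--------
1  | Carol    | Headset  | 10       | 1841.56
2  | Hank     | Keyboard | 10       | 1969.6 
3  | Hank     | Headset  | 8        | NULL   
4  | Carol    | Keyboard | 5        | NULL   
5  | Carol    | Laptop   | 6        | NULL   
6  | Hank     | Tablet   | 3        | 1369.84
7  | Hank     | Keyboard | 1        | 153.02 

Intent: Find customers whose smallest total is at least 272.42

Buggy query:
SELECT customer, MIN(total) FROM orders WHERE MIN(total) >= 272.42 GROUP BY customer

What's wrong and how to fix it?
Bug: Aggregates like MIN are computed per group after WHERE runs

Fix: Use HAVING for the per-group MIN condition

Corrected query:
SELECT customer, MIN(total) FROM orders GROUP BY customer HAVING MIN(total) >= 272.42

Result:
customer | MIN(total)
---------+-----------
Carol    | 1841.56   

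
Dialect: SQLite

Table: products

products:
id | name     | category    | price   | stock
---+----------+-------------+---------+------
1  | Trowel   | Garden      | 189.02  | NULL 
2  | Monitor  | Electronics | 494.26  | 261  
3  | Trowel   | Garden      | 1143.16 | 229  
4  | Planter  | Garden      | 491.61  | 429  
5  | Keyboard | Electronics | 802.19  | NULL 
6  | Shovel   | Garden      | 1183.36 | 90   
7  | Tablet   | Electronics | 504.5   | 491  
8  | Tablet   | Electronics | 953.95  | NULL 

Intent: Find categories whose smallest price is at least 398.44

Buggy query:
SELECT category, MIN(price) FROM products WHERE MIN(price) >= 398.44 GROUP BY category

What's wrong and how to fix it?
Bug: MIN() in WHERE is a misuse of aggregate

Fix: Use HAVING for the per-group MIN condition

Corrected query:
SELECT category, MIN(price) FROM products GROUP BY category HAVING MIN(price) >= 398.44

Result:
category    | MIN(price)
------------+-----------
Electronics | 494.26    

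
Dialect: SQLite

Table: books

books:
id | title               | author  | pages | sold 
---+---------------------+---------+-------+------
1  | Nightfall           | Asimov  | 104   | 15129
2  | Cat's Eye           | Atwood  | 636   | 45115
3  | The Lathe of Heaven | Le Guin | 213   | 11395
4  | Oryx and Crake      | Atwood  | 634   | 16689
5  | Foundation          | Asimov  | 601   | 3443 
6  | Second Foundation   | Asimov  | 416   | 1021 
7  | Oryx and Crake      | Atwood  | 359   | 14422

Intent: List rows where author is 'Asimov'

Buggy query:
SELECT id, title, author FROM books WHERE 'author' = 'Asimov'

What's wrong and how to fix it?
Bug: Single quotes denote string literals in SQL; the column name is being compared as a constant string

Fix: Reference the column as author without single quotes

Corrected query:
SELECT id, title, author FROM books WHERE author = 'Asimov'

Result:
id | title             | author
---+-------------------+-------
1  | Nightfall         | Asimov
5  | Foundation        | Asimov
6  | Second Foundation | Asimov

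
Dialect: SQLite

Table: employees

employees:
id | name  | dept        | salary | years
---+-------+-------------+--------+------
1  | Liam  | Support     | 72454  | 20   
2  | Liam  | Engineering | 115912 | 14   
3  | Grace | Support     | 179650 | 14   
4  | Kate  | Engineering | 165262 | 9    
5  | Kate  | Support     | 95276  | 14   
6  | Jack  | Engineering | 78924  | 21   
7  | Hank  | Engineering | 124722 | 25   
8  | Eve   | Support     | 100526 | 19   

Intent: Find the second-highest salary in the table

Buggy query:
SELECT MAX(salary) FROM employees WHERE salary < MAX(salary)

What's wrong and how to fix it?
Bug: MAX(salary) on the right of the comparison is an aggregate-in-WHERE error

Fix: Compute the overall MAX in a subquery, then take MAX of rows below it

Corrected query:
SELECT MAX(salary) FROM employees WHERE salary < (SELECT MAX(salary) FROM employees)

Result:
MAX(salary)
-----------
165262     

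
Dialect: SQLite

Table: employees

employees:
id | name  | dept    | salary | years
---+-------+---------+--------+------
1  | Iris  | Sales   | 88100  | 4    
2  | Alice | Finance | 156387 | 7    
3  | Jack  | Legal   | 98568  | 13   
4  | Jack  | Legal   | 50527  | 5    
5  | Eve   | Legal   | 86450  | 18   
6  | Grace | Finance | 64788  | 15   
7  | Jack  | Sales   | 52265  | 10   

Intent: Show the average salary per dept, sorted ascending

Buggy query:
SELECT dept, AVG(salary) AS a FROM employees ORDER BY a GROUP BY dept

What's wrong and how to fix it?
Bug: GROUP BY must precede ORDER BY

Fix: Move ORDER BY to the end, after GROUP BY

Corrected query:
SELECT dept, AVG(salary) AS a FROM employees GROUP BY dept ORDER BY a

Result:
dept    | a       
--------+---------
Sales   | 70182.5 
Legal   | 78515   
Finance | 110587.5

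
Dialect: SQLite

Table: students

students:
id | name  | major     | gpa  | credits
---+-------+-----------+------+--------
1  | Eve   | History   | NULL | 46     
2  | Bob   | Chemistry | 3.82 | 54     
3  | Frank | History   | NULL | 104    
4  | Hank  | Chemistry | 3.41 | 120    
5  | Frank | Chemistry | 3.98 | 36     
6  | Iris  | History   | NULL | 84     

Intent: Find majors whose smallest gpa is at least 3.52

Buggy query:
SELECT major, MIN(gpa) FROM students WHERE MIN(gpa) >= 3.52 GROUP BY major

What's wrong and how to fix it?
Bug: MIN() in WHERE is a misuse of aggregate

Fix: Use HAVING for the per-group MIN condition

Corrected query:
SELECT major, MIN(gpa) FROM students GROUP BY major HAVING MIN(gpa) >= 3.52

Result:
(no rows)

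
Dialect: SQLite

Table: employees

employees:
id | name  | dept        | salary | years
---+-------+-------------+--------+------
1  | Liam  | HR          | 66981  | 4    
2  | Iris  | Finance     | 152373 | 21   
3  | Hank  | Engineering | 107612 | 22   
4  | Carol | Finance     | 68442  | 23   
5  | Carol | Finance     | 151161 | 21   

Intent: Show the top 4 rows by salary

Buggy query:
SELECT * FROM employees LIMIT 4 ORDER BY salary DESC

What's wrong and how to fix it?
Bug: LIMIT must come after ORDER BY

Fix: Swap the clauses: ORDER BY first, then LIMIT

Corrected query:
SELECT * FROM employees ORDER BY salary DESC LIMIT 4

Result:
id | name  | dept        | salary | years
---+-------+-------------+--------+------
2  | Iris  | Finance     | 152373 | 21   
5  | Carol | Finance     | 151161 | 21   
3  | Hank  | Engineering | 107612 | 22   
4  | Carol | Finance     | 68442  | 23   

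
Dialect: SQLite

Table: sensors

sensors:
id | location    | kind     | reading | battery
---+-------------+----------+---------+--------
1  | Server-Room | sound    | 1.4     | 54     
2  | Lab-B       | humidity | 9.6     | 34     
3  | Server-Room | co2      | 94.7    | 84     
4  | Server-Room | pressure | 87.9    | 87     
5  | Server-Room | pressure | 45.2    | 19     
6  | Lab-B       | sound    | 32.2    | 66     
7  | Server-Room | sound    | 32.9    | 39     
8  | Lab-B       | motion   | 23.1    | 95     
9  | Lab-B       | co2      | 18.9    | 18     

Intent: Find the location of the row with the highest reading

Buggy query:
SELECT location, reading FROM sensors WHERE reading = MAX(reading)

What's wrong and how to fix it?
Bug: WHERE is evaluated per row; an aggregate over the whole table isn't defined there

Fix: Use a subquery: WHERE reading = (SELECT MAX(reading) FROM sensors)

Corrected query:
SELECT location, reading FROM sensors WHERE reading = (SELECT MAX(reading) FROM sensors)

Result:
location    | reading
------------+--------
Server-Room | 94.7   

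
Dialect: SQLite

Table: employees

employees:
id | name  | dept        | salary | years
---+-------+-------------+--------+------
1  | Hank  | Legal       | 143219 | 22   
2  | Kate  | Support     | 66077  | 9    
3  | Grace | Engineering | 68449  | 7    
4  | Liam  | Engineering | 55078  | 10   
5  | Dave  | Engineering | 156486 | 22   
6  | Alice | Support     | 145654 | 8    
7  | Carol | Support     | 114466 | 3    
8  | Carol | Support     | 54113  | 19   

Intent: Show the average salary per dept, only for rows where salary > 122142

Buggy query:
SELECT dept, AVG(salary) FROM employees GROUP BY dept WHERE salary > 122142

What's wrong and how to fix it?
Bug: WHERE cannot follow GROUP BY

Fix: Move the WHERE clause before GROUP BY

Corrected query:
SELECT dept, AVG(salary) FROM employees WHERE salary > 122142 GROUP BY dept

Result:
dept        | AVG(salary)
------------+------------
Engineering | 156486     
Legal       | 143219     
Support     | 145654     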